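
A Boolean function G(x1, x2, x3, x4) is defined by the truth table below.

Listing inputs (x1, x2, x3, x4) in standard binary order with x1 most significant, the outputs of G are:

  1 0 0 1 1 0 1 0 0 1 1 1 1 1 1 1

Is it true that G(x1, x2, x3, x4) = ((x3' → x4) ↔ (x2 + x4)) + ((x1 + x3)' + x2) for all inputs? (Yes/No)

No

Evaluate ((x3' → x4) ↔ (x2 + x4)) + ((x1 + x3)' + x2) on each row and compare to G:
  x1=0, x2=0, x3=0, x4=0: formula gives 1, G = 1 ✓
  x1=0, x2=0, x3=0, x4=1: formula gives 1, but G = 0 ✗
A single disagreement suffices: at (0,0,0,1) they differ, so the formula does not compute G.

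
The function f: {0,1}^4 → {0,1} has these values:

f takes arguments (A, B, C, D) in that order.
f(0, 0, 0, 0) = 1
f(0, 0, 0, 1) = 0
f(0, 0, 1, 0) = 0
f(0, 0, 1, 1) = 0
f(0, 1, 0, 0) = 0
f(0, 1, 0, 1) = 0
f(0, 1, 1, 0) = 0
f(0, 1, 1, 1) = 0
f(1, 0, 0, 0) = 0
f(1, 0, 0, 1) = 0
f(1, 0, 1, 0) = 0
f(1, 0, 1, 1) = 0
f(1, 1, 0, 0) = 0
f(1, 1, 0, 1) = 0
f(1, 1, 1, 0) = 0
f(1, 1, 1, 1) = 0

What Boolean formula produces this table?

The output is 1 only when every input is 0 — NOR of all inputs.

f(A, B, C, D) = ¬(((A ∨ B) ∨ C) ∨ D)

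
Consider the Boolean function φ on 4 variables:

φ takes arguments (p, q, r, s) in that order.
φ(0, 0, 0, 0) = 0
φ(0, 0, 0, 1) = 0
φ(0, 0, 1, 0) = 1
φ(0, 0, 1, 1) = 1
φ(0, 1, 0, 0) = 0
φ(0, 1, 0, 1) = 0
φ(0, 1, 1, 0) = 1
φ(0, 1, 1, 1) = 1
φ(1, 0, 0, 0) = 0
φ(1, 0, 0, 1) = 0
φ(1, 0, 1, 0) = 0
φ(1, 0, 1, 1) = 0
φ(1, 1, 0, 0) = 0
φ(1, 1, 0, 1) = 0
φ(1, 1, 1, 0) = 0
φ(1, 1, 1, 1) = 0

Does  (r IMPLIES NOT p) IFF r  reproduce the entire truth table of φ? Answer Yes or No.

Test each input against both φ and the formula:
  p=0, q=0, r=0, s=0: formula gives 0, φ = 0 ✓
  p=0, q=0, r=0, s=1: formula gives 0, φ = 0 ✓
  p=0, q=0, r=1, s=0: formula gives 1, φ = 1 ✓
  p=0, q=0, r=1, s=1: formula gives 1, φ = 1 ✓
  … (the remaining 12 rows also agree.)
All 16 rows match — the expression computes φ exactly.

Yes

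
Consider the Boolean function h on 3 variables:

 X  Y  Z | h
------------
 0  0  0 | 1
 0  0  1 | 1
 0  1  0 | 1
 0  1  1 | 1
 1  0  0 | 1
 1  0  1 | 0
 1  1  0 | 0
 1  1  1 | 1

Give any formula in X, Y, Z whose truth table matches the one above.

h is 0 on only 2 rows — (1,0,1), (1,1,0). Writing each as a minterm (X·¬Y·Z, X·Y·¬Z) and OR-ing them characterizes exactly where h=0, so h is the negation of that disjunction.

h(X, Y, Z) = ~(((X & ~Y) & Z) | ((X & Y) & ~Z))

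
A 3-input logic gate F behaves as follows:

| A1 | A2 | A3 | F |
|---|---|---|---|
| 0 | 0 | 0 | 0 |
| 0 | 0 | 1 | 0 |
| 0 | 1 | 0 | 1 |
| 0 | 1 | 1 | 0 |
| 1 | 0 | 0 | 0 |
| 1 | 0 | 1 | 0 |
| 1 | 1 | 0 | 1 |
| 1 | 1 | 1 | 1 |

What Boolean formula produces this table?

F(A1, A2, A3) = (((~A1 & A2) & ~A3) | ((A1 & A2) & ~A3)) | ((A1 & A2) & A3)

Collect the rows where F=1 — (0,1,0), (1,1,0), (1,1,1) — and write one minterm per row: ¬A1·A2·¬A3, A1·A2·¬A3, A1·A2·A3. Their union (logical OR) reproduces the table exactly.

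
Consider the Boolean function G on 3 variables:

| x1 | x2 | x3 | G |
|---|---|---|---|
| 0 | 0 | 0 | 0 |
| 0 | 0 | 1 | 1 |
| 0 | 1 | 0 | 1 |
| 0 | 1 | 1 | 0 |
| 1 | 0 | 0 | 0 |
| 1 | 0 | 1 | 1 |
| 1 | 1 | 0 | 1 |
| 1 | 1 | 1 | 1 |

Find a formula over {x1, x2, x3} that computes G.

G(x1, x2, x3) = ¬((((¬x1 ∧ ¬x2) ∧ ¬x3) ∨ ((¬x1 ∧ x2) ∧ x3)) ∨ ((x1 ∧ ¬x2) ∧ ¬x3))

G is 0 on only 3 rows — (0,0,0), (0,1,1), (1,0,0). Writing each as a minterm (¬x1·¬x2·¬x3, ¬x1·x2·x3, x1·¬x2·¬x3) and OR-ing them characterizes exactly where G=0, so G is the negation of that disjunction.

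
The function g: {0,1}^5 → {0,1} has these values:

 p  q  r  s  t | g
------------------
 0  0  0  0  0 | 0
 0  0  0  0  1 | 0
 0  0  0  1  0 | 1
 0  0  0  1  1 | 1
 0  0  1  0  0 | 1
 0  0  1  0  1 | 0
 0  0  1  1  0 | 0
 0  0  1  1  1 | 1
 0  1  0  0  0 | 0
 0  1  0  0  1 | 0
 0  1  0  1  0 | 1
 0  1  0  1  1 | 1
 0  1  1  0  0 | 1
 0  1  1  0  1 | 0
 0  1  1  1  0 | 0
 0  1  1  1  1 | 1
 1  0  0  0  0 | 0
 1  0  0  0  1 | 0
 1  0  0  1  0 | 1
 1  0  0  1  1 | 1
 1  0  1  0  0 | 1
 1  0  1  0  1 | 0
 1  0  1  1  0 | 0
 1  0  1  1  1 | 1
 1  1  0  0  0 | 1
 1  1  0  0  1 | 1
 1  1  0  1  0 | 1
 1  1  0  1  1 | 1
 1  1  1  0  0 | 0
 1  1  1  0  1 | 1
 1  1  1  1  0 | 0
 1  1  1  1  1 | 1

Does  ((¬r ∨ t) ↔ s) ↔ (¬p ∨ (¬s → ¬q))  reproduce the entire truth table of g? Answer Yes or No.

Evaluate ((¬r ∨ t) ↔ s) ↔ (¬p ∨ (¬s → ¬q)) on each row and compare to g:
  p=0, q=0, r=0, s=0, t=0: formula gives 0, g = 0 ✓
  p=0, q=0, r=0, s=0, t=1: formula gives 0, g = 0 ✓
  p=0, q=0, r=0, s=1, t=0: formula gives 1, g = 1 ✓
  p=0, q=0, r=0, s=1, t=1: formula gives 1, g = 1 ✓
  … (the remaining 28 rows also agree.)
Every row agrees, so the formula is equivalent.

Yes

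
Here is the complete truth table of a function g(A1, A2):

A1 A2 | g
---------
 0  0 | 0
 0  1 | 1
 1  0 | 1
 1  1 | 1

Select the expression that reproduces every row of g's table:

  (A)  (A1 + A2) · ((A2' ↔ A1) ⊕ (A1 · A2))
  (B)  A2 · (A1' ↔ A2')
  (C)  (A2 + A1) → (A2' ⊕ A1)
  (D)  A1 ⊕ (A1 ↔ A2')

A

(B): at (0,1) it gives 0, but g = 1 — eliminated.
(C): at (0,0) it gives 1, but g = 0 — eliminated.
(D): at (1,0) it gives 0, but g = 1 — eliminated.
That leaves (A). Evaluating it on every row reproduces the table of g exactly.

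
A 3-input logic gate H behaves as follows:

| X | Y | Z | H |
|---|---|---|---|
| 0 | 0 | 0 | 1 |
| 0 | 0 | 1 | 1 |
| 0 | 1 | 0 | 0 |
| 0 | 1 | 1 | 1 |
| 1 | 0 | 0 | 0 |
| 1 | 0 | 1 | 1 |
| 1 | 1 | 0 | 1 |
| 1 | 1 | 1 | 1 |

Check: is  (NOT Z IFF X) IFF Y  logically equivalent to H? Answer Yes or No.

No

Check the formula against H row by row:
  X=0, Y=0, Z=0: formula gives 1, H = 1 ✓
  X=0, Y=0, Z=1: formula gives 0, but H = 1 ✗
A single disagreement suffices: at (0,0,1) they differ, so the formula does not compute H.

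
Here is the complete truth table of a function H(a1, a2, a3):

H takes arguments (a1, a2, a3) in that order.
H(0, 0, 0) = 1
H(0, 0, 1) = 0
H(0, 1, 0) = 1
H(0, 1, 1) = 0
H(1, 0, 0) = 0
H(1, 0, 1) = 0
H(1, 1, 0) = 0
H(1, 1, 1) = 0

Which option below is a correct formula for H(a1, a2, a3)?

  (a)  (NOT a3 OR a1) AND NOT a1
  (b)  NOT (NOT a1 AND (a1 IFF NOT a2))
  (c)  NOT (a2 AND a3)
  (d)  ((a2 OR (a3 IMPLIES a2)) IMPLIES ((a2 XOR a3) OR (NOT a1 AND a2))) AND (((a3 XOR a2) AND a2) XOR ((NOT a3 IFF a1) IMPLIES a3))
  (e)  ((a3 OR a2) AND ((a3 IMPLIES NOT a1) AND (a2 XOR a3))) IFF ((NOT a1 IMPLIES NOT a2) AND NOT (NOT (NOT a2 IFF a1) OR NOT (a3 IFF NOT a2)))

(b) disagrees with H on (0,0,1) (formula → 1, table → 0); rule it out.
(c) disagrees with H on (0,0,1) (formula → 1, table → 0); rule it out.
(d) disagrees with H on (0,0,0) (formula → 0, table → 1); rule it out.
(e) disagrees with H on (0,1,0) (formula → 0, table → 1); rule it out.
That leaves (a). Evaluating it on every row reproduces the table of H exactly.

a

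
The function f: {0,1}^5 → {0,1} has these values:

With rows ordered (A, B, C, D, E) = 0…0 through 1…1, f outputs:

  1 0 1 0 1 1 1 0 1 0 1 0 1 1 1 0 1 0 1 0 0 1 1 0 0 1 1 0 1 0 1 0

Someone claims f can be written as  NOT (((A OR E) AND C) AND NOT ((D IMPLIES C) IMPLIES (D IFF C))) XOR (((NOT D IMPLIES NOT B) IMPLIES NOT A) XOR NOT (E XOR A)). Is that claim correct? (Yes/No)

Test each input against both f and the formula:
  A=0, B=0, C=0, D=0, E=0: formula gives 1, f = 1 ✓
  A=0, B=0, C=0, D=0, E=1: formula gives 0, f = 0 ✓
  A=0, B=0, C=0, D=1, E=0: formula gives 1, f = 1 ✓
  A=0, B=0, C=0, D=1, E=1: formula gives 0, f = 0 ✓
  …and likewise for the remaining 28 rows.
No disagreement on any input; they are logically equivalent.

Yes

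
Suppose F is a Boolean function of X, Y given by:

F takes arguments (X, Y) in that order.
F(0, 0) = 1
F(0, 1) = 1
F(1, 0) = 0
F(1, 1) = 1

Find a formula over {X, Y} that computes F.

Only row (1,0) gives 0. So F is 1 everywhere except there — the complement of the minterm X·¬Y.

F(X, Y) = ¬(X ∧ ¬Y)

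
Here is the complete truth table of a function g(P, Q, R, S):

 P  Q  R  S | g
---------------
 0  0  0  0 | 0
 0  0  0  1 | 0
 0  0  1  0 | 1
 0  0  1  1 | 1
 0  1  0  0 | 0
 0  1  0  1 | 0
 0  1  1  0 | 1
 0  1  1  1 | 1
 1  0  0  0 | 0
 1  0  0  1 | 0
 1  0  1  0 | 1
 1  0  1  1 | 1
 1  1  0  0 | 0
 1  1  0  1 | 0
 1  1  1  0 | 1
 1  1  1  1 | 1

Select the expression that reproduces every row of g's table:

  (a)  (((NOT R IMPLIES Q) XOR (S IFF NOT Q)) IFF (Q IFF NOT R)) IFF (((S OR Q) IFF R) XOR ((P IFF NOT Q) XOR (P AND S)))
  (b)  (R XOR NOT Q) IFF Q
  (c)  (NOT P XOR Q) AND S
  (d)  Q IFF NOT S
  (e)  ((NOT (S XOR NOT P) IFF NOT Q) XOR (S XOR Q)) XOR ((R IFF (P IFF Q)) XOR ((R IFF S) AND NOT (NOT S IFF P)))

(a): at (0,0,0,0) it gives 1, but g = 0 — eliminated.
(c): at (0,0,0,1) it gives 1, but g = 0 — eliminated.
(d): at (0,0,0,1) it gives 1, but g = 0 — eliminated.
(e): at (0,0,0,0) it gives 1, but g = 0 — eliminated.
(b) is the remaining candidate, and it agrees with g on all 16 inputs.

b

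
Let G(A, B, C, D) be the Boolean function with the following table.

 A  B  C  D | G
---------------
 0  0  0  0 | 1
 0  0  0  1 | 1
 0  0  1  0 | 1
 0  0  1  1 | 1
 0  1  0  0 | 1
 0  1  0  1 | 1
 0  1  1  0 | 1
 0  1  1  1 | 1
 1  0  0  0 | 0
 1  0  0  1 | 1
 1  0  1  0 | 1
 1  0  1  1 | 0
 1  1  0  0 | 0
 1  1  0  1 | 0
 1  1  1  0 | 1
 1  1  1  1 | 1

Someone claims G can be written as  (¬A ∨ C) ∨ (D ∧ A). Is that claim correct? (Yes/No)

Evaluate (¬A ∨ C) ∨ (D ∧ A) on each row and compare to G:
  A=0, B=0, C=0, D=0: formula gives 1, G = 1 ✓
  A=0, B=0, C=0, D=1: formula gives 1, G = 1 ✓
  A=0, B=0, C=1, D=0: formula gives 1, G = 1 ✓
  A=0, B=0, C=1, D=1: formula gives 1, G = 1 ✓
  …
  A=1, B=0, C=1, D=1: formula gives 1, but G = 0 ✗
Row (1,0,1,1) is a counterexample, so the formula is not equivalent to G.

No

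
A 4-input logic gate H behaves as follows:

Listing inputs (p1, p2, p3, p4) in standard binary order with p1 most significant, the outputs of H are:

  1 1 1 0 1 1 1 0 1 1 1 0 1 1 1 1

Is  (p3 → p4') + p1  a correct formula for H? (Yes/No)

Evaluate (p3 → p4') + p1 on each row and compare to H:
  p1=0, p2=0, p3=0, p4=0: formula gives 1, H = 1 ✓
  p1=0, p2=0, p3=0, p4=1: formula gives 1, H = 1 ✓
  p1=0, p2=0, p3=1, p4=0: formula gives 1, H = 1 ✓
  p1=0, p2=0, p3=1, p4=1: formula gives 0, H = 0 ✓
  …
  p1=1, p2=0, p3=1, p4=1: formula gives 1, but H = 0 ✗
A single disagreement suffices: at (1,0,1,1) they differ, so the formula does not compute H.

No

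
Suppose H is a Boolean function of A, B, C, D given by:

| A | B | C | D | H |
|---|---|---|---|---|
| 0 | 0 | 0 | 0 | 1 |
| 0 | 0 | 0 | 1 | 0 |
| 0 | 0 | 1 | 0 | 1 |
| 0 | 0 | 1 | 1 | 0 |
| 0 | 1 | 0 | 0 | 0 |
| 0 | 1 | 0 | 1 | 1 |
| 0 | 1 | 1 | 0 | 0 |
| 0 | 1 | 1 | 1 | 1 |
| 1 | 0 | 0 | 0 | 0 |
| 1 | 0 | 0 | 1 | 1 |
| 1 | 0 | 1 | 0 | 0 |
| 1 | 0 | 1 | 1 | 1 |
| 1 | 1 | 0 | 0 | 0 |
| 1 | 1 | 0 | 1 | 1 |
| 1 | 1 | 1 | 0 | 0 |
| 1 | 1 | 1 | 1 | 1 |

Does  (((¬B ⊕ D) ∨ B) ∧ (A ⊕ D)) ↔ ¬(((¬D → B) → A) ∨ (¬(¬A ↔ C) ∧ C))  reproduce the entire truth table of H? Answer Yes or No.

Evaluate (((¬B ⊕ D) ∨ B) ∧ (A ⊕ D)) ↔ ¬(((¬D → B) → A) ∨ (¬(¬A ↔ C) ∧ C)) on each row and compare to H:
  A=0, B=0, C=0, D=0: formula gives 1, H = 1 ✓
  A=0, B=0, C=0, D=1: formula gives 0, H = 0 ✓
  A=0, B=0, C=1, D=0: formula gives 1, H = 1 ✓
  A=0, B=0, C=1, D=1: formula gives 0, H = 0 ✓
  … (the remaining 12 rows also agree.)
All 16 rows match — the expression computes H exactly.

Yes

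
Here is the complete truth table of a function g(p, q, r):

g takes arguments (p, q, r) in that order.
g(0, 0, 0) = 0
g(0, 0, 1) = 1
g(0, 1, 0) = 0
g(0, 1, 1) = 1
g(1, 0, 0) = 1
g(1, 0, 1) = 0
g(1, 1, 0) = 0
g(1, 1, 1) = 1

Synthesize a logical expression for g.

g(p, q, r) = ((((¬p ∧ ¬q) ∧ r) ∨ ((¬p ∧ q) ∧ r)) ∨ ((p ∧ ¬q) ∧ ¬r)) ∨ ((p ∧ q) ∧ r)

g=1 on 4 inputs: (0,0,1), (0,1,1), (1,0,0), (1,1,1). Reading each as a conjunction of literals (¬p·¬q·r, ¬p·q·r, p·¬q·¬r, p·q·r) and taking the OR gives the canonical DNF.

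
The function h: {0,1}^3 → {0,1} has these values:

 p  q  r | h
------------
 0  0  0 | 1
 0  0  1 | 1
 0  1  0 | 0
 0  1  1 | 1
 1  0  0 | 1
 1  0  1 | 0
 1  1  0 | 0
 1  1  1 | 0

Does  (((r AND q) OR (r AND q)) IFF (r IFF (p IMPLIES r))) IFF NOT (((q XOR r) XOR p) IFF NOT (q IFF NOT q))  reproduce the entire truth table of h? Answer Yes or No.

Yes

Check the formula against h row by row:
  p=0, q=0, r=0: formula gives 1, h = 1 ✓
  p=0, q=0, r=1: formula gives 1, h = 1 ✓
  p=0, q=1, r=0: formula gives 0, h = 0 ✓
  p=0, q=1, r=1: formula gives 1, h = 1 ✓
  p=1, q=0, r=0: formula gives 1, h = 1 ✓
  …and likewise for the remaining 3 rows.
Every row agrees, so the formula is equivalent.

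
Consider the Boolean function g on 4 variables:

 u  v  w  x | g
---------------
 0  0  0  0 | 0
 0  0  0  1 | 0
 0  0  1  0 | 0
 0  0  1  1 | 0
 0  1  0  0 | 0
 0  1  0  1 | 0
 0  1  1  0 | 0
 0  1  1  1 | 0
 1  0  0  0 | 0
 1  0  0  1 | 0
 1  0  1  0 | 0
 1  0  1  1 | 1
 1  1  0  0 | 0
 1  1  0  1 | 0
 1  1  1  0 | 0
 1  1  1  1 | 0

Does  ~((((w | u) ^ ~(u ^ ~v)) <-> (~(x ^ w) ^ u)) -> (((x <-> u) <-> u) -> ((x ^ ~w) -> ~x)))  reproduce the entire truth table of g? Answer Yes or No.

Evaluate ~((((w | u) ^ ~(u ^ ~v)) <-> (~(x ^ w) ^ u)) -> (((x <-> u) <-> u) -> ((x ^ ~w) -> ~x))) on each row and compare to g:
  u=0, v=0, w=0, x=0: formula gives 0, g = 0 ✓
  u=0, v=0, w=0, x=1: formula gives 0, g = 0 ✓
  u=0, v=0, w=1, x=0: formula gives 0, g = 0 ✓
  u=0, v=0, w=1, x=1: formula gives 1, but g = 0 ✗
A single disagreement suffices: at (0,0,1,1) they differ, so the formula does not compute g.

No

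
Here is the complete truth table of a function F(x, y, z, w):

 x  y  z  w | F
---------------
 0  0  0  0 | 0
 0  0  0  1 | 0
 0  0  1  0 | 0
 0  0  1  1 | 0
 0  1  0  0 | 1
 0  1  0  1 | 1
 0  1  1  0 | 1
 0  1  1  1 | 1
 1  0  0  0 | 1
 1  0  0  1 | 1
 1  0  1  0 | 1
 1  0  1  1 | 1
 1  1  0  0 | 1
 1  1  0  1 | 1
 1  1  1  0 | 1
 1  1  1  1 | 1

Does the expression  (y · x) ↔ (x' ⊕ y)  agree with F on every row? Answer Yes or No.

Yes

Test each input against both F and the formula:
  x=0, y=0, z=0, w=0: formula gives 0, F = 0 ✓
  x=0, y=0, z=0, w=1: formula gives 0, F = 0 ✓
  x=0, y=0, z=1, w=0: formula gives 0, F = 0 ✓
  x=0, y=0, z=1, w=1: formula gives 0, F = 0 ✓
  … (the remaining 12 rows also agree.)
All 16 rows match — the expression computes F exactly.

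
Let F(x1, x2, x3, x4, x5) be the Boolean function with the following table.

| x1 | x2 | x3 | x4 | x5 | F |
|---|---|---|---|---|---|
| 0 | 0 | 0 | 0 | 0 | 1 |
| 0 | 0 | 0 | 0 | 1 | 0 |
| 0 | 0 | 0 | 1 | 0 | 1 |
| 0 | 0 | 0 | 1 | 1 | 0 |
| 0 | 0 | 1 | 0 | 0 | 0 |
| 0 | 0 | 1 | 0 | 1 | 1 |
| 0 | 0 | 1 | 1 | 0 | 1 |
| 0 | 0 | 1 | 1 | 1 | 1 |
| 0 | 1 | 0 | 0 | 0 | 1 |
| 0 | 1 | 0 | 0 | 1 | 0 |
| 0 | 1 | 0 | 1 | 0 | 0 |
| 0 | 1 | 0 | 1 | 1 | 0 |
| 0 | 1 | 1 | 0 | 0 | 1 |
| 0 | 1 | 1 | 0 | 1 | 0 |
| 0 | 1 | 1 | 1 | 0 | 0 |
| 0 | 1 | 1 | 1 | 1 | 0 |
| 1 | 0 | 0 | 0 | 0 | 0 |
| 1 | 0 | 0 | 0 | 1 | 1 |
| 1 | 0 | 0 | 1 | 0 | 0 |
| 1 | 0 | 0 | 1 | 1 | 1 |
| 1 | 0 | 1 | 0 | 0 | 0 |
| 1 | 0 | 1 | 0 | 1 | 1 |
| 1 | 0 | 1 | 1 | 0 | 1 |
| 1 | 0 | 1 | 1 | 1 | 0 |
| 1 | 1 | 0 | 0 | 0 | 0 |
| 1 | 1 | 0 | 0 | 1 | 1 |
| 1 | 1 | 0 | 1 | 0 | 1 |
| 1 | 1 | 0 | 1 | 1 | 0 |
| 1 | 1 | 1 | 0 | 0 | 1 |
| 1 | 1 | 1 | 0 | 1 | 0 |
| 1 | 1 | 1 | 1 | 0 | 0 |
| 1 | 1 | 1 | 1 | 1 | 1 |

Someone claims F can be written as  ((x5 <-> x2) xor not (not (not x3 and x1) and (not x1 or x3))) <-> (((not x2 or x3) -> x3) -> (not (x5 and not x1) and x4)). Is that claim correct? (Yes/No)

Yes

Test each input against both F and the formula:
  x1=0, x2=0, x3=0, x4=0, x5=0: formula gives 1, F = 1 ✓
  x1=0, x2=0, x3=0, x4=0, x5=1: formula gives 0, F = 0 ✓
  x1=0, x2=0, x3=0, x4=1, x5=0: formula gives 1, F = 1 ✓
  x1=0, x2=0, x3=0, x4=1, x5=1: formula gives 0, F = 0 ✓
  … (the remaining 28 rows also agree.)
All 32 rows match — the expression computes F exactly.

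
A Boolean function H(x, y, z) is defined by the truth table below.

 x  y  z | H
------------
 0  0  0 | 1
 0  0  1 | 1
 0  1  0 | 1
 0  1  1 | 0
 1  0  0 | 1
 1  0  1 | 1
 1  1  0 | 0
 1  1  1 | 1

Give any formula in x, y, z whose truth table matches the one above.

There are just 2 zero rows: (0,1,1), (1,1,0). Their minterms are ¬x·y·z, x·y·¬z; the OR of those covers precisely the 0-outputs, and negating it yields H.

H(x, y, z) = (((x' · y) · z) + ((x · y) · z'))'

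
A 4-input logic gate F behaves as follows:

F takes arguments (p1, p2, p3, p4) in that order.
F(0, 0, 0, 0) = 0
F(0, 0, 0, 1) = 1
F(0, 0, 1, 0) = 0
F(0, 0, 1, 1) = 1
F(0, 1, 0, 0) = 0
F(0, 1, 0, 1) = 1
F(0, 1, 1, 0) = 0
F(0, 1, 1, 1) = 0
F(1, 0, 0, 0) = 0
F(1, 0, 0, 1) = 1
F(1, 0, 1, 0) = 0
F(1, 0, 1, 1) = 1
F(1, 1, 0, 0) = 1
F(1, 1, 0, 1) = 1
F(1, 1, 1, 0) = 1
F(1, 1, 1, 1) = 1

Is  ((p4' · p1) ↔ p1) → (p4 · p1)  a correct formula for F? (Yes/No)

Evaluate ((p4' · p1) ↔ p1) → (p4 · p1) on each row and compare to F:
  p1=0, p2=0, p3=0, p4=0: formula gives 0, F = 0 ✓
  p1=0, p2=0, p3=0, p4=1: formula gives 0, but F = 1 ✗
Since they disagree at (0,0,0,1), the expression is not a correct formula for F.

No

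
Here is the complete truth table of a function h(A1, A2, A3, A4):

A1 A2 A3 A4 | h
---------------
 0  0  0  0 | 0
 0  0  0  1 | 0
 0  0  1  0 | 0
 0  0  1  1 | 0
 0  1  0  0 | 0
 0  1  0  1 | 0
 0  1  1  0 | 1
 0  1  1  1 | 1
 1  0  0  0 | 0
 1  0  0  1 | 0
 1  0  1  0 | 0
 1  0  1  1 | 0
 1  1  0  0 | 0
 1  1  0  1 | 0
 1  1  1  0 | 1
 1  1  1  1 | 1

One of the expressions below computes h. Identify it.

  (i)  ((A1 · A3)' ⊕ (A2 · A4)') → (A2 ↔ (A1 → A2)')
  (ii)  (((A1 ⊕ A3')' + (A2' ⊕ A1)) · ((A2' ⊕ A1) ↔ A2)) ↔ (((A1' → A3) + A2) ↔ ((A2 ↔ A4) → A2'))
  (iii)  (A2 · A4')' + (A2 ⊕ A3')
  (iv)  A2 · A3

(i) fails at (0,0,0,0): the formula yields 1, h is 0.
(ii) fails at (0,0,0,0): the formula yields 1, h is 0.
(iii) fails at (0,0,0,0): the formula yields 1, h is 0.
That leaves (iv). Evaluating it on every row reproduces the table of h exactly.

iv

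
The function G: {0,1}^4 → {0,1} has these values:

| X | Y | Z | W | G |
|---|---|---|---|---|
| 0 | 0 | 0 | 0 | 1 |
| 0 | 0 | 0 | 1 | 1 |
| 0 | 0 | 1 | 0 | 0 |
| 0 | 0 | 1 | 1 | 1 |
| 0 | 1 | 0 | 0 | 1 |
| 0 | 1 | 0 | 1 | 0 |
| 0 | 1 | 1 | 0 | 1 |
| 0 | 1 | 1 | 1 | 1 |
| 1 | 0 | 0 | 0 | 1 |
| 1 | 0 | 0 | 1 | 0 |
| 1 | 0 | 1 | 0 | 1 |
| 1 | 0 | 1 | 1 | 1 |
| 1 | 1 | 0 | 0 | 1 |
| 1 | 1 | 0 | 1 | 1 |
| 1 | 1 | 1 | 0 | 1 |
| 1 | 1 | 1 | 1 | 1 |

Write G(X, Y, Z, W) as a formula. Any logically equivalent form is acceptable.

G(X, Y, Z, W) = (((((X' · Y') · Z) · W') + (((X' · Y) · Z') · W)) + (((X · Y') · Z') · W))'

There are just 3 zero rows: (0,0,1,0), (0,1,0,1), (1,0,0,1). Their minterms are ¬X·¬Y·Z·¬W, ¬X·Y·¬Z·W, X·¬Y·¬Z·W; the OR of those covers precisely the 0-outputs, and negating it yields G.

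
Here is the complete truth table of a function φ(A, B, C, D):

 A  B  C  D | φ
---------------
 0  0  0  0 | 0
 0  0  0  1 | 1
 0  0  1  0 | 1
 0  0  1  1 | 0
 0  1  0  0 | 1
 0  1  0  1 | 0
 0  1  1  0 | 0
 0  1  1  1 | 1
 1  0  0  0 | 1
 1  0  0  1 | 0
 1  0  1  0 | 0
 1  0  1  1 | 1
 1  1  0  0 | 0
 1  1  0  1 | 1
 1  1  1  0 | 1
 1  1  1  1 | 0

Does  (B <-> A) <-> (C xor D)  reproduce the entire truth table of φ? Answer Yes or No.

Test each input against both φ and the formula:
  A=0, B=0, C=0, D=0: formula gives 0, φ = 0 ✓
  A=0, B=0, C=0, D=1: formula gives 1, φ = 1 ✓
  A=0, B=0, C=1, D=0: formula gives 1, φ = 1 ✓
  A=0, B=0, C=1, D=1: formula gives 0, φ = 0 ✓
  …and likewise for the remaining 12 rows.
No disagreement on any input; they are logically equivalent.

Yes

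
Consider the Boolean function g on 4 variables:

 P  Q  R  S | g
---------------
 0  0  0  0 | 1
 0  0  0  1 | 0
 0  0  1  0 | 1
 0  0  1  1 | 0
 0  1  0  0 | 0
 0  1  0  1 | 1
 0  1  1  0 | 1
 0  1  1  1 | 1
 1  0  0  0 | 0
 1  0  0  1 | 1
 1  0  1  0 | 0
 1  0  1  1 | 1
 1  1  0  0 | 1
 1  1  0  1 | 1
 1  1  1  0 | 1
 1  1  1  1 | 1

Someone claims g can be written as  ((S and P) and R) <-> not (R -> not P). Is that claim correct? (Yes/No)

Evaluate ((S and P) and R) <-> not (R -> not P) on each row and compare to g:
  P=0, Q=0, R=0, S=0: formula gives 1, g = 1 ✓
  P=0, Q=0, R=0, S=1: formula gives 1, but g = 0 ✗
Since they disagree at (0,0,0,1), the expression is not a correct formula for g.

No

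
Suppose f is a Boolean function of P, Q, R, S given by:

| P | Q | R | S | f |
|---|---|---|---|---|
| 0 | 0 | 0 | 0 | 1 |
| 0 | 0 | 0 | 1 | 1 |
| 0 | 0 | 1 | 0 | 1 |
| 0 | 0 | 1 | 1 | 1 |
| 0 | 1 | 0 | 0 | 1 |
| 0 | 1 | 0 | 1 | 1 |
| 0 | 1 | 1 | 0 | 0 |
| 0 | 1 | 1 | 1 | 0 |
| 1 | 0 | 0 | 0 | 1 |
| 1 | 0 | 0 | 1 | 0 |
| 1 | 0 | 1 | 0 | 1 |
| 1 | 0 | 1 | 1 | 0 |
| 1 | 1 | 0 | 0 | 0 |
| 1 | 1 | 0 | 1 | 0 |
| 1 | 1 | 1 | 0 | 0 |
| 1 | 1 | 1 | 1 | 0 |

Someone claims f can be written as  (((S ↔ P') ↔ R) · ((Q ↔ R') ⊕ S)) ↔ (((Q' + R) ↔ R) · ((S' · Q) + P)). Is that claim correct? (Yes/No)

Test each input against both f and the formula:
  P=0, Q=0, R=0, S=0: formula gives 1, f = 1 ✓
  P=0, Q=0, R=0, S=1: formula gives 1, f = 1 ✓
  P=0, Q=0, R=1, S=0: formula gives 1, f = 1 ✓
  P=0, Q=0, R=1, S=1: formula gives 1, f = 1 ✓
  … (the remaining 12 rows also agree.)
No disagreement on any input; they are logically equivalent.

Yes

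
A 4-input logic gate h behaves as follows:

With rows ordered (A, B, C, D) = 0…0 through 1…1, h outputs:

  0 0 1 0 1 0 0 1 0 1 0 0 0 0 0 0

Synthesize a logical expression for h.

The 1-rows are (0,0,1,0), (0,1,0,0), (0,1,1,1), (1,0,0,1). Each contributes one minterm — ¬A·¬B·C·¬D; ¬A·B·¬C·¬D; ¬A·B·C·D; A·¬B·¬C·D — and their disjunction is a sum-of-products form of h.

h(A, B, C, D) = (((((not A and not B) and C) and not D) or (((not A and B) and not C) and not D)) or (((not A and B) and C) and D)) or (((A and not B) and not C) and D)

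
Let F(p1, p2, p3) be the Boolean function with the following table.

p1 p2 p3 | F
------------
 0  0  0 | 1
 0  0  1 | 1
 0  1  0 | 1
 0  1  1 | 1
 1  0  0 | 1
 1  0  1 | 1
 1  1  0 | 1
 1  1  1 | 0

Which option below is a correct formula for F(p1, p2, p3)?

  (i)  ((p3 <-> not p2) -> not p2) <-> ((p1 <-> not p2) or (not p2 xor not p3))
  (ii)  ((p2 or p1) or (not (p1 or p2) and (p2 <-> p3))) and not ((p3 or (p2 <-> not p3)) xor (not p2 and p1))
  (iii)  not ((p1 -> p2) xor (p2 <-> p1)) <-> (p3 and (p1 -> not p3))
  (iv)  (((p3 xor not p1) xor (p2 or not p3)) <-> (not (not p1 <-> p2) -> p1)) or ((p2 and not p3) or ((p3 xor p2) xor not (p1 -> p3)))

iv

(i): at (0,0,0) it gives 0, but F = 1 — eliminated.
(ii): at (0,0,1) it gives 0, but F = 1 — eliminated.
(iii): at (0,0,0) it gives 0, but F = 1 — eliminated.
(iv) is the remaining candidate, and it agrees with F on all 8 inputs.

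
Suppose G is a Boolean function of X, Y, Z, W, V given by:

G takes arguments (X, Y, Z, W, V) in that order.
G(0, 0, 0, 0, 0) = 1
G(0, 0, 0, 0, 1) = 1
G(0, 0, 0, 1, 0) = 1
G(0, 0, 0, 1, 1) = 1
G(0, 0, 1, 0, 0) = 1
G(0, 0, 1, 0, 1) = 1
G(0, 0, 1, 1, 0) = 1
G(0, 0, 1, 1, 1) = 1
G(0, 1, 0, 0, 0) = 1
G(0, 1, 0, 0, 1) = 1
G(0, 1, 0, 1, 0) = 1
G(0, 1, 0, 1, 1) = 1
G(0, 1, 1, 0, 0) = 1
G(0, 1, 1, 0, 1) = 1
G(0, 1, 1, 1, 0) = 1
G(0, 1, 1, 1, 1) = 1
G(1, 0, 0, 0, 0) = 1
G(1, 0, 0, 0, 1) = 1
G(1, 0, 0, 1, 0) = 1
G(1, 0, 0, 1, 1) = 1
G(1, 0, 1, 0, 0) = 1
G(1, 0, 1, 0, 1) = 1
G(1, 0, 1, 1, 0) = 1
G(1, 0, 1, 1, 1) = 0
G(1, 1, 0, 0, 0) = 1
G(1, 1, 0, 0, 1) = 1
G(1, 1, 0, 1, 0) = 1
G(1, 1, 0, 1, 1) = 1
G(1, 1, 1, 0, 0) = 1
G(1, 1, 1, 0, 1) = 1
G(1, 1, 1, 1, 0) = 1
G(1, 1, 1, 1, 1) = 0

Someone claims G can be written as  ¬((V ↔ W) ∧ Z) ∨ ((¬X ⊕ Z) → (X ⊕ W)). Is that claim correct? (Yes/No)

Test each input against both G and the formula:
  X=0, Y=0, Z=0, W=0, V=0: formula gives 1, G = 1 ✓
  X=0, Y=0, Z=0, W=0, V=1: formula gives 1, G = 1 ✓
  X=0, Y=0, Z=0, W=1, V=0: formula gives 1, G = 1 ✓
  X=0, Y=0, Z=0, W=1, V=1: formula gives 1, G = 1 ✓
  … (the remaining 28 rows also agree.)
No disagreement on any input; they are logically equivalent.

Yes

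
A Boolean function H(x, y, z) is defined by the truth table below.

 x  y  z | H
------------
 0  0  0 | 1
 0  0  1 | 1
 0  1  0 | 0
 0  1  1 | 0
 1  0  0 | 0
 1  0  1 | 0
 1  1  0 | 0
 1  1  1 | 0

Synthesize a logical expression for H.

H(x, y, z) = ((x' · y') · z') + ((x' · y') · z)

Collect the rows where H=1 — (0,0,0), (0,0,1) — and write one minterm per row: ¬x·¬y·¬z, ¬x·¬y·z. Their union (logical OR) reproduces the table exactly.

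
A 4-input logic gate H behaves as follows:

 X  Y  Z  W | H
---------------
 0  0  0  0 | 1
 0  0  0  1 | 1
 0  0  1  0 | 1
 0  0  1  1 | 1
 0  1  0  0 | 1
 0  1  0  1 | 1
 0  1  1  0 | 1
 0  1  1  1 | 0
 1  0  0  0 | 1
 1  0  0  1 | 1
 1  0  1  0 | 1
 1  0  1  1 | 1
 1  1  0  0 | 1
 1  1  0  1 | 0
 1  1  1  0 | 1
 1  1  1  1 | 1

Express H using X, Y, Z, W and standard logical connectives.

H(X, Y, Z, W) = ~((((~X & Y) & Z) & W) | (((X & Y) & ~Z) & W))

The 0-rows are (0,1,1,1), (1,1,0,1). Take each as a conjunction (¬X·Y·Z·W, X·Y·¬Z·W), form their disjunction, and complement — that gives a formula that is 1 everywhere H is.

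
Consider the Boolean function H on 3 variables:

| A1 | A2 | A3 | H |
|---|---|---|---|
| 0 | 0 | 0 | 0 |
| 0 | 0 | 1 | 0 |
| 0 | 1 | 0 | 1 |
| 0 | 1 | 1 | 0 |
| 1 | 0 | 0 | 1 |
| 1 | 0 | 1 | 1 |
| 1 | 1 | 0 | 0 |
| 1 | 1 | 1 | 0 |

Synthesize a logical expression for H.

H(A1, A2, A3) = (((A1' · A2) · A3') + ((A1 · A2') · A3')) + ((A1 · A2') · A3)

H=1 on 3 inputs: (0,1,0), (1,0,0), (1,0,1). Reading each as a conjunction of literals (¬A1·A2·¬A3, A1·¬A2·¬A3, A1·¬A2·A3) and taking the OR gives the canonical DNF.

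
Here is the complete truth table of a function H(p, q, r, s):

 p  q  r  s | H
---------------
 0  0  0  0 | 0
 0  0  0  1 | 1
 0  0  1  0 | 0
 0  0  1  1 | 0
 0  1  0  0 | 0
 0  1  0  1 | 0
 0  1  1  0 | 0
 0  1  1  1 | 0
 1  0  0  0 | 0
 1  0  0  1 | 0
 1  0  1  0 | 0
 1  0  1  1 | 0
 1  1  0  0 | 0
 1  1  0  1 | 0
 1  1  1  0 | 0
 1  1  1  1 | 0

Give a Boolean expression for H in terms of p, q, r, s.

H is 1 on exactly one input, (0,0,0,1), whose minterm is ¬p·¬q·¬r·s. So H is just that conjunction.

H(p, q, r, s) = ((not p and not q) and not r) and s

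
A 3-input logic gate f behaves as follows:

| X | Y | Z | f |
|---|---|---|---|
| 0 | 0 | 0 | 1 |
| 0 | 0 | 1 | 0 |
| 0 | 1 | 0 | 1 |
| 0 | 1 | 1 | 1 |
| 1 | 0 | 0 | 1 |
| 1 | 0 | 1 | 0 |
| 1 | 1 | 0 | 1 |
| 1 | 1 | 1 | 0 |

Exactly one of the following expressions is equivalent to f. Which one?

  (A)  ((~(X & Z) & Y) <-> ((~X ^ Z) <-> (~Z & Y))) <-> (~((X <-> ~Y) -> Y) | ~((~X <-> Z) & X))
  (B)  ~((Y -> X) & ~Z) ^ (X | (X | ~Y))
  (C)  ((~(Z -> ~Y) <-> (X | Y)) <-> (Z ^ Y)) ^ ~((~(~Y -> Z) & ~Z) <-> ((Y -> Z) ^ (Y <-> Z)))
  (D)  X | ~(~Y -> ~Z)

B

(A) fails at (1,0,0): the formula yields 0, f is 1.
(C) fails at (0,1,0): the formula yields 0, f is 1.
(D) fails at (0,0,0): the formula yields 0, f is 1.
(B) is the remaining candidate, and it agrees with f on all 8 inputs.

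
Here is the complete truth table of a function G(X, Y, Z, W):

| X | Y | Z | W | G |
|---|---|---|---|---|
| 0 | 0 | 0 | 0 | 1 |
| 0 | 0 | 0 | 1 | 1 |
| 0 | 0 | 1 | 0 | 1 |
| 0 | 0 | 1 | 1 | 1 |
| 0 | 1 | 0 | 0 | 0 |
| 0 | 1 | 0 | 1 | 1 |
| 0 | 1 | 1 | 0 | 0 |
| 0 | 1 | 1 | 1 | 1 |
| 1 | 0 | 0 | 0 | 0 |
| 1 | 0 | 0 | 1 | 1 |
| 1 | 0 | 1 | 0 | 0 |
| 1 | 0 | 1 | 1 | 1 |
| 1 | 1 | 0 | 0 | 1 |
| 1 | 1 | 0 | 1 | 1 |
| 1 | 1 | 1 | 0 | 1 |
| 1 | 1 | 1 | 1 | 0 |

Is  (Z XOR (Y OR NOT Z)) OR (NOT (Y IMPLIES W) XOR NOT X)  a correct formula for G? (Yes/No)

Evaluate (Z XOR (Y OR NOT Z)) OR (NOT (Y IMPLIES W) XOR NOT X) on each row and compare to G:
  X=0, Y=0, Z=0, W=0: formula gives 1, G = 1 ✓
  X=0, Y=0, Z=0, W=1: formula gives 1, G = 1 ✓
  X=0, Y=0, Z=1, W=0: formula gives 1, G = 1 ✓
  X=0, Y=0, Z=1, W=1: formula gives 1, G = 1 ✓
  X=0, Y=1, Z=0, W=0: formula gives 1, but G = 0 ✗
Since they disagree at (0,1,0,0), the expression is not a correct formula for G.

No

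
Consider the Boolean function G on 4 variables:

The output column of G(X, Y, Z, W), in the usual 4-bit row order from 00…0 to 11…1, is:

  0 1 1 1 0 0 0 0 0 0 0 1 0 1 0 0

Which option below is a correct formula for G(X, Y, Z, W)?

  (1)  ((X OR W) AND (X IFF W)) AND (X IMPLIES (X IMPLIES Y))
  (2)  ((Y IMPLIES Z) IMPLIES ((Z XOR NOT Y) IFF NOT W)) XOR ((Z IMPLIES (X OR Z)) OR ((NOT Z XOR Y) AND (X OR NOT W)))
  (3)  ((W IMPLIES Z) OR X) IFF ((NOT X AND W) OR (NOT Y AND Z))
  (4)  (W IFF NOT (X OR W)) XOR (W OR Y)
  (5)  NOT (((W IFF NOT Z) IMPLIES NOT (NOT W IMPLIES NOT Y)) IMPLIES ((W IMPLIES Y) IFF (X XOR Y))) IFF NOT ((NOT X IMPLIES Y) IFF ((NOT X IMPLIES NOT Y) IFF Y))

(1) disagrees with G on (0,0,0,1) (formula → 0, table → 1); rule it out.
(2) disagrees with G on (0,0,1,1) (formula → 0, table → 1); rule it out.
(3) disagrees with G on (0,0,0,1) (formula → 0, table → 1); rule it out.
(4) disagrees with G on (0,0,1,0) (formula → 0, table → 1); rule it out.
Only (5) survives; checking it on all 16 rows confirms it matches G.

5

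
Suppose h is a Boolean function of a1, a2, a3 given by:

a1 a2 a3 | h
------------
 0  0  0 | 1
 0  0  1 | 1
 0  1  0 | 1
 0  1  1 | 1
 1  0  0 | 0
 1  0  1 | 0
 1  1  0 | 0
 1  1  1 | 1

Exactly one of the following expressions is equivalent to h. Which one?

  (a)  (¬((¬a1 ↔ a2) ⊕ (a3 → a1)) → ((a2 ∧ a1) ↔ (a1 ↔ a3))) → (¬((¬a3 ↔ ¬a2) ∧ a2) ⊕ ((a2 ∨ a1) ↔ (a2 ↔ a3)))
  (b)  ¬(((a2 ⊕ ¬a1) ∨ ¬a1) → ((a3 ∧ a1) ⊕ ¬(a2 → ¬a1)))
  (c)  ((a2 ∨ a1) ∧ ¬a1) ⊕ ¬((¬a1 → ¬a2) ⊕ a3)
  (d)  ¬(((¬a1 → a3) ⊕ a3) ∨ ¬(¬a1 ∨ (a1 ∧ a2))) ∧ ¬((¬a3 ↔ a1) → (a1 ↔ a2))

(a) fails at (0,0,1): the formula yields 0, h is 1.
(c) fails at (0,0,0): the formula yields 0, h is 1.
(d) fails at (0,0,0): the formula yields 0, h is 1.
Only (b) survives; checking it on all 8 rows confirms it matches h.

b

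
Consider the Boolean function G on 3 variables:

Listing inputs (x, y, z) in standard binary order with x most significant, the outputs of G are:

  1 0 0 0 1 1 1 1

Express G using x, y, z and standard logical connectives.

G(x, y, z) = not ((((not x and not y) and z) or ((not x and y) and not z)) or ((not x and y) and z))

The 0-rows are (0,0,1), (0,1,0), (0,1,1). Take each as a conjunction (¬x·¬y·z, ¬x·y·¬z, ¬x·y·z), form their disjunction, and complement — that gives a formula that is 1 everywhere G is.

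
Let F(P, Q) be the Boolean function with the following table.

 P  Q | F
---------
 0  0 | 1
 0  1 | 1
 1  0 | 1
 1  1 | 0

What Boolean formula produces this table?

F(P, Q) = not (P and Q)

The output is 0 only when every input is 1 — NAND of all inputs.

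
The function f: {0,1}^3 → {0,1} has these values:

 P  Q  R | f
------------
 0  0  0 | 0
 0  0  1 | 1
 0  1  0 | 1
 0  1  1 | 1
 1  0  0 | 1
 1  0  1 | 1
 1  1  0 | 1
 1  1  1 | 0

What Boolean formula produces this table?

f(P, Q, R) = NOT (((NOT P AND NOT Q) AND NOT R) OR ((P AND Q) AND R))

f is 0 on only 2 rows — (0,0,0), (1,1,1). Writing each as a minterm (¬P·¬Q·¬R, P·Q·R) and OR-ing them characterizes exactly where f=0, so f is the negation of that disjunction.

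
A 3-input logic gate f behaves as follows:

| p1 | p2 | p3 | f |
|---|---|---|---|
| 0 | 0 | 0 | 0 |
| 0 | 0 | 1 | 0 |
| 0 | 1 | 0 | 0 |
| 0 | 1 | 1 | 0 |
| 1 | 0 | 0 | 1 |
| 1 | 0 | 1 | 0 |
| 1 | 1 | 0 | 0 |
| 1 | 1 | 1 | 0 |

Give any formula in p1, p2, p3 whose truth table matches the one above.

f is 1 on exactly one input, (1,0,0), whose minterm is p1·¬p2·¬p3. So f is just that conjunction.

f(p1, p2, p3) = (p1 & ~p2) & ~p3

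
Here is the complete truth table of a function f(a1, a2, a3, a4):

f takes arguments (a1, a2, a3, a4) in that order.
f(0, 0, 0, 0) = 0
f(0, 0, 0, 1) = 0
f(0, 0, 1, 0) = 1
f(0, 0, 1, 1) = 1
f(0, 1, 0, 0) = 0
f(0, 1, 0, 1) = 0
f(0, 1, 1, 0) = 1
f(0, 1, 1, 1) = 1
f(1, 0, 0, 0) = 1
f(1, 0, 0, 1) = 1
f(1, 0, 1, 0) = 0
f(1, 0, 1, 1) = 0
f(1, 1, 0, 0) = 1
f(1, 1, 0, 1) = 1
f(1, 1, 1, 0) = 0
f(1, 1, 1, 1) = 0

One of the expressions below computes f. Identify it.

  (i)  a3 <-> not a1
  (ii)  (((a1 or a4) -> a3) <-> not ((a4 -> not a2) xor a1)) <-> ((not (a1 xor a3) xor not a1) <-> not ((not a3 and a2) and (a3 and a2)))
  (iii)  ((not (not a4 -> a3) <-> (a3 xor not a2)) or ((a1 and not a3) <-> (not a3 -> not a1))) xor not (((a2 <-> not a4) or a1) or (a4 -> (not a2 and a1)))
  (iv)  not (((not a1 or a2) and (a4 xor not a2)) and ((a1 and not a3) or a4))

(ii) disagrees with f on (0,0,0,0) (formula → 1, table → 0); rule it out.
(iii) disagrees with f on (0,0,0,0) (formula → 1, table → 0); rule it out.
(iv) disagrees with f on (0,0,0,0) (formula → 1, table → 0); rule it out.
Only (i) survives; checking it on all 16 rows confirms it matches f.

i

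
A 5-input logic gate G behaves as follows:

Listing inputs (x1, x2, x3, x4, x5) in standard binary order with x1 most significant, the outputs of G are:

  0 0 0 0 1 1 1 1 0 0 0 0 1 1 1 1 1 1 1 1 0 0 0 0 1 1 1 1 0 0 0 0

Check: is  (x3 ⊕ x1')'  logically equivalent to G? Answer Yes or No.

Yes

Test each input against both G and the formula:
  x1=0, x2=0, x3=0, x4=0, x5=0: formula gives 0, G = 0 ✓
  x1=0, x2=0, x3=0, x4=0, x5=1: formula gives 0, G = 0 ✓
  x1=0, x2=0, x3=0, x4=1, x5=0: formula gives 0, G = 0 ✓
  x1=0, x2=0, x3=0, x4=1, x5=1: formula gives 0, G = 0 ✓
  … (the remaining 28 rows also agree.)
No disagreement on any input; they are logically equivalent.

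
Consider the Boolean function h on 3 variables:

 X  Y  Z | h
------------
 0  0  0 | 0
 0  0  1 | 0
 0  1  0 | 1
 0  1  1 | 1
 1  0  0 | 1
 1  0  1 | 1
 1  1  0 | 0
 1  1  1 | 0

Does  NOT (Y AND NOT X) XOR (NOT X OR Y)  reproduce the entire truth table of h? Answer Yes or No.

Evaluate NOT (Y AND NOT X) XOR (NOT X OR Y) on each row and compare to h:
  X=0, Y=0, Z=0: formula gives 0, h = 0 ✓
  X=0, Y=0, Z=1: formula gives 0, h = 0 ✓
  X=0, Y=1, Z=0: formula gives 1, h = 1 ✓
  X=0, Y=1, Z=1: formula gives 1, h = 1 ✓
  X=1, Y=0, Z=0: formula gives 1, h = 1 ✓
  …and likewise for the remaining 3 rows.
All 8 rows match — the expression computes h exactly.

Yes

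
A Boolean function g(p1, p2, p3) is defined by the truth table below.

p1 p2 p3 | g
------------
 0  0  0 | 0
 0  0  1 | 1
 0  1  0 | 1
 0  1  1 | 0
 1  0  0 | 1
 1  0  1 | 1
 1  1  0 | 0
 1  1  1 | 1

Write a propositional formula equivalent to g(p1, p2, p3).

g is 0 on only 3 rows — (0,0,0), (0,1,1), (1,1,0). Writing each as a minterm (¬p1·¬p2·¬p3, ¬p1·p2·p3, p1·p2·¬p3) and OR-ing them characterizes exactly where g=0, so g is the negation of that disjunction.

g(p1, p2, p3) = ¬((((¬p1 ∧ ¬p2) ∧ ¬p3) ∨ ((¬p1 ∧ p2) ∧ p3)) ∨ ((p1 ∧ p2) ∧ ¬p3))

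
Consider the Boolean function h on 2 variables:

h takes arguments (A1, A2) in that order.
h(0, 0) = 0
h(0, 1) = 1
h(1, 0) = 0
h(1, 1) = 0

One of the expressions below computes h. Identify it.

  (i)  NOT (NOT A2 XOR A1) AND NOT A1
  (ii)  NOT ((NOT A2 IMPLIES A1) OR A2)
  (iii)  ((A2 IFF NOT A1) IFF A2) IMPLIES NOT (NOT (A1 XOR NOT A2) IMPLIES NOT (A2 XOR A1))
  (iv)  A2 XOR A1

(ii) disagrees with h on (0,0) (formula → 1, table → 0); rule it out.
(iii) disagrees with h on (1,0) (formula → 1, table → 0); rule it out.
(iv) disagrees with h on (1,0) (formula → 1, table → 0); rule it out.
Only (i) survives; checking it on all 4 rows confirms it matches h.

i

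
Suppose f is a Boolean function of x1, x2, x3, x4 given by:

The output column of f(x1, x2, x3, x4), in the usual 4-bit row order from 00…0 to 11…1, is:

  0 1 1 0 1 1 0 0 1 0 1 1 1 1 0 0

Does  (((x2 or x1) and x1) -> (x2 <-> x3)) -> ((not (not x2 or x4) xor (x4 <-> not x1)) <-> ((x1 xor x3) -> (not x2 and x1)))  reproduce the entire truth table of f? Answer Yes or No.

Yes

Check the formula against f row by row:
  x1=0, x2=0, x3=0, x4=0: formula gives 0, f = 0 ✓
  x1=0, x2=0, x3=0, x4=1: formula gives 1, f = 1 ✓
  x1=0, x2=0, x3=1, x4=0: formula gives 1, f = 1 ✓
  x1=0, x2=0, x3=1, x4=1: formula gives 0, f = 0 ✓
  …and likewise for the remaining 12 rows.
No disagreement on any input; they are logically equivalent.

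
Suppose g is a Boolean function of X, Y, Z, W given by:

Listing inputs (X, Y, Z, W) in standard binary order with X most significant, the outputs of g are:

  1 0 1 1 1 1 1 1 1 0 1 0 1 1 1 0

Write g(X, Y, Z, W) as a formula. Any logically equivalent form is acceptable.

g is 0 on only 4 rows — (0,0,0,1), (1,0,0,1), (1,0,1,1), (1,1,1,1). Writing each as a minterm (¬X·¬Y·¬Z·W, X·¬Y·¬Z·W, X·¬Y·Z·W, X·Y·Z·W) and OR-ing them characterizes exactly where g=0, so g is the negation of that disjunction.

g(X, Y, Z, W) = NOT ((((((NOT X AND NOT Y) AND NOT Z) AND W) OR (((X AND NOT Y) AND NOT Z) AND W)) OR (((X AND NOT Y) AND Z) AND W)) OR (((X AND Y) AND Z) AND W))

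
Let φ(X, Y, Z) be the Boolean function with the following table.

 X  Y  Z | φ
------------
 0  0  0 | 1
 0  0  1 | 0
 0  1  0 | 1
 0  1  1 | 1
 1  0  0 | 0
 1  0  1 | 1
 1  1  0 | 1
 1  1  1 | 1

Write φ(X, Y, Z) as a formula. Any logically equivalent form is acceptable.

φ(X, Y, Z) = ~(((~X & ~Y) & Z) | ((X & ~Y) & ~Z))

φ is 0 on only 2 rows — (0,0,1), (1,0,0). Writing each as a minterm (¬X·¬Y·Z, X·¬Y·¬Z) and OR-ing them characterizes exactly where φ=0, so φ is the negation of that disjunction.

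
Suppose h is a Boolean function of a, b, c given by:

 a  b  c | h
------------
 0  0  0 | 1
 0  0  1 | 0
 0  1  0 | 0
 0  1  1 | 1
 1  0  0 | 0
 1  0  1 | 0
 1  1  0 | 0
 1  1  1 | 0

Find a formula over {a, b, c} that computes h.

The 1-rows are (0,0,0), (0,1,1). Each contributes one minterm — ¬a·¬b·¬c; ¬a·b·c — and their disjunction is a sum-of-products form of h.

h(a, b, c) = ((NOT a AND NOT b) AND NOT c) OR ((NOT a AND b) AND c)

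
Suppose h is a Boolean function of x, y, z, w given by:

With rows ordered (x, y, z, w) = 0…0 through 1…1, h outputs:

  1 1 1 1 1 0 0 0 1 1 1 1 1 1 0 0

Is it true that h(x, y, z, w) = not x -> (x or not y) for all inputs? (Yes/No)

Evaluate not x -> (x or not y) on each row and compare to h:
  x=0, y=0, z=0, w=0: formula gives 1, h = 1 ✓
  x=0, y=0, z=0, w=1: formula gives 1, h = 1 ✓
  x=0, y=0, z=1, w=0: formula gives 1, h = 1 ✓
  x=0, y=0, z=1, w=1: formula gives 1, h = 1 ✓
  x=0, y=1, z=0, w=0: formula gives 0, but h = 1 ✗
A single disagreement suffices: at (0,1,0,0) they differ, so the formula does not compute h.

No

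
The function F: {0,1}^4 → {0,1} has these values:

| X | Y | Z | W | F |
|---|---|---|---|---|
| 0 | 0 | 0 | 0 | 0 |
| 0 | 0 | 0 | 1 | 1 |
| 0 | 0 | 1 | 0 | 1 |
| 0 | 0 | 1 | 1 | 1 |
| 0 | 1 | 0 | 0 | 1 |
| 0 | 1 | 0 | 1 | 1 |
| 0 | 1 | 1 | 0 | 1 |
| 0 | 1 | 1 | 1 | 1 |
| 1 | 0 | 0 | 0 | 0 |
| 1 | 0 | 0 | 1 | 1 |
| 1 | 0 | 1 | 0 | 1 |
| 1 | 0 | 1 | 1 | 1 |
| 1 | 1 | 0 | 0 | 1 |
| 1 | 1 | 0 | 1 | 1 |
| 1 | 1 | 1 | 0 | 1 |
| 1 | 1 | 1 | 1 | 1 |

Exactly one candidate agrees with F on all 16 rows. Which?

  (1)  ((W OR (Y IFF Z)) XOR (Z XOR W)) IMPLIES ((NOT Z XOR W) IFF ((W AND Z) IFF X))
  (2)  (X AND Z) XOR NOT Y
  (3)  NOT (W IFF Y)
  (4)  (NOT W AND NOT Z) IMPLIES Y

(1) disagrees with F on (0,0,0,0) (formula → 1, table → 0); rule it out.
(2) disagrees with F on (0,0,0,0) (formula → 1, table → 0); rule it out.
(3) disagrees with F on (0,0,1,0) (formula → 0, table → 1); rule it out.
Only (4) survives; checking it on all 16 rows confirms it matches F.

4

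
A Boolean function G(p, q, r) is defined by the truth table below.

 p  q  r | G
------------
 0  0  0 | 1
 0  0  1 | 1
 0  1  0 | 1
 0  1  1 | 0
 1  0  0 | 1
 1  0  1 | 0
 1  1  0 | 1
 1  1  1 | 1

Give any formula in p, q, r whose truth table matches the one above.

G(p, q, r) = NOT (((NOT p AND q) AND r) OR ((p AND NOT q) AND r))

The 0-rows are (0,1,1), (1,0,1). Take each as a conjunction (¬p·q·r, p·¬q·r), form their disjunction, and complement — that gives a formula that is 1 everywhere G is.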